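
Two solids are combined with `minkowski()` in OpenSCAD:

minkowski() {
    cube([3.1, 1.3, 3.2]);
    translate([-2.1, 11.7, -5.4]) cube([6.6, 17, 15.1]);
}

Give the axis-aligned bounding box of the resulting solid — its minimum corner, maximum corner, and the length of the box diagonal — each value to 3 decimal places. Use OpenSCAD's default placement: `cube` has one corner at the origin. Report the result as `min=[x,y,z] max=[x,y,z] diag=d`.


min=[-2.100,11.700,-5.400] max=[7.600,30.000,12.900] diag=27.638

A = translate([-2.1, 11.7, -5.4]) cube([6.6, 17, 15.1]) → bbox [-2.1,11.7,-5.4] .. [4.5,28.7,9.7]
B = cube([3.1, 1.3, 3.2]) → bbox [0,0,0] .. [3.1,1.3,3.2]
lo = A.lo+B.lo = [-2.1+0, 11.7+0, -5.4+0] = [-2.100,11.700,-5.400]
hi = A.hi+B.hi = [4.5+3.1, 28.7+1.3, 9.7+3.2] = [7.600,30.000,12.900]
diag = √(9.7²+18.3²+18.3²) = √763.87 = 27.638


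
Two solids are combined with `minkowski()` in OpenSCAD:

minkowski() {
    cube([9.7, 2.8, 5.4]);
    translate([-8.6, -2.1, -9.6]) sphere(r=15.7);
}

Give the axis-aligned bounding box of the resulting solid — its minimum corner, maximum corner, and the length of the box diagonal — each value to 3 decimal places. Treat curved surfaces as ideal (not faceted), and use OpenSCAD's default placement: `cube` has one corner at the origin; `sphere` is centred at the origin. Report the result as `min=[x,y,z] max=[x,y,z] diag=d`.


min=[-24.300,-17.800,-25.300] max=[16.800,16.400,11.500] diag=64.908

A = translate([-8.6, -2.1, -9.6]) sphere(r=15.7) → bbox [-24.3,-17.8,-25.3] .. [7.1,13.6,6.1]
B = cube([9.7, 2.8, 5.4]) → bbox [0,0,0] .. [9.7,2.8,5.4]
lo = A.lo+B.lo = [-24.3+0, -17.8+0, -25.3+0] = [-24.300,-17.800,-25.300]
hi = A.hi+B.hi = [7.1+9.7, 13.6+2.8, 6.1+5.4] = [16.800,16.400,11.500]
diag = √(41.1²+34.2²+36.8²) = √4213.09 = 64.908


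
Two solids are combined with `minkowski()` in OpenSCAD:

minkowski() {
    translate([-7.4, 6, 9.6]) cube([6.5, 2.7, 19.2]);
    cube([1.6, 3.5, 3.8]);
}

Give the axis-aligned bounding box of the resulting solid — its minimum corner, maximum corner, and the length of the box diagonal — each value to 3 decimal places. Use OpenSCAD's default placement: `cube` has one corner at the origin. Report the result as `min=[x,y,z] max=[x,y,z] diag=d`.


min=[-7.400,6.000,9.600] max=[0.700,12.200,32.600] diag=25.160

A = translate([-7.4, 6, 9.6]) cube([6.5, 2.7, 19.2]) → bbox [-7.4,6,9.6] .. [-0.9,8.7,28.8]
B = cube([1.6, 3.5, 3.8]) → bbox [0,0,0] .. [1.6,3.5,3.8]
lo = A.lo+B.lo = [-7.4+0, 6+0, 9.6+0] = [-7.400,6.000,9.600]
hi = A.hi+B.hi = [-0.9+1.6, 8.7+3.5, 28.8+3.8] = [0.700,12.200,32.600]
diag = √(8.1²+6.2²+23²) = √633.05 = 25.160


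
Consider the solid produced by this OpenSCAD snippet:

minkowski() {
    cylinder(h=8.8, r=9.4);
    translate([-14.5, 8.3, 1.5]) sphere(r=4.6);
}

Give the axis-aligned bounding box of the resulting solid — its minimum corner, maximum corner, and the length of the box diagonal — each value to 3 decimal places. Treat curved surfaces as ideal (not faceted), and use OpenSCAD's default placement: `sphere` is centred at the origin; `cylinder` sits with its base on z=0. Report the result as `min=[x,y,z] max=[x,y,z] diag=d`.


min=[-28.500,-5.700,-3.100] max=[-0.500,22.300,14.900] diag=43.497

A = translate([-14.5, 8.3, 1.5]) sphere(r=4.6) → bbox [-19.1,3.7,-3.1] .. [-9.9,12.9,6.1]
B = cylinder(h=8.8, r=9.4) → bbox [-9.4,-9.4,0] .. [9.4,9.4,8.8]
lo = A.lo+B.lo = [-19.1-9.4, 3.7-9.4, -3.1+0] = [-28.500,-5.700,-3.100]
hi = A.hi+B.hi = [-9.9+9.4, 12.9+9.4, 6.1+8.8] = [-0.500,22.300,14.900]
diag = √(28²+28²+18²) = √1892 = 43.497


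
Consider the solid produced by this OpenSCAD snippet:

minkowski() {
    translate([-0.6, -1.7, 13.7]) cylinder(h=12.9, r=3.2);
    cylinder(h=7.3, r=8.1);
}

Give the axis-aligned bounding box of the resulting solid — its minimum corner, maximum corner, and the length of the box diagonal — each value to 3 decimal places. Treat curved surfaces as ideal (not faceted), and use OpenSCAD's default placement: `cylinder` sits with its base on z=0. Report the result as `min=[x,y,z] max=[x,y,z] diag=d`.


min=[-11.900,-13.000,13.700] max=[10.700,9.600,33.900] diag=37.810

A = translate([-0.6, -1.7, 13.7]) cylinder(h=12.9, r=3.2) → bbox [-3.8,-4.9,13.7] .. [2.6,1.5,26.6]
B = cylinder(h=7.3, r=8.1) → bbox [-8.1,-8.1,0] .. [8.1,8.1,7.3]
lo = A.lo+B.lo = [-3.8-8.1, -4.9-8.1, 13.7+0] = [-11.900,-13.000,13.700]
hi = A.hi+B.hi = [2.6+8.1, 1.5+8.1, 26.6+7.3] = [10.700,9.600,33.900]
diag = √(22.6²+22.6²+20.2²) = √1429.56 = 37.810


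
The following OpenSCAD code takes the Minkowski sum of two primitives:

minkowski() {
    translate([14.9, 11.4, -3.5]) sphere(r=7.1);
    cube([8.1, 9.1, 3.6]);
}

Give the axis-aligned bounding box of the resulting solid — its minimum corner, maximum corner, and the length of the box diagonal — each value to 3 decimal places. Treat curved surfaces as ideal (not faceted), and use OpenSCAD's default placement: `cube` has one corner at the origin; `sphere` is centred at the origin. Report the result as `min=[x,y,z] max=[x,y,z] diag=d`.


min=[7.800,4.300,-10.600] max=[30.100,27.600,7.200] diag=36.838

A = translate([14.9, 11.4, -3.5]) sphere(r=7.1) → bbox [7.8,4.3,-10.6] .. [22,18.5,3.6]
B = cube([8.1, 9.1, 3.6]) → bbox [0,0,0] .. [8.1,9.1,3.6]
lo = A.lo+B.lo = [7.8+0, 4.3+0, -10.6+0] = [7.800,4.300,-10.600]
hi = A.hi+B.hi = [22+8.1, 18.5+9.1, 3.6+3.6] = [30.100,27.600,7.200]
diag = √(22.3²+23.3²+17.8²) = √1357.02 = 36.838


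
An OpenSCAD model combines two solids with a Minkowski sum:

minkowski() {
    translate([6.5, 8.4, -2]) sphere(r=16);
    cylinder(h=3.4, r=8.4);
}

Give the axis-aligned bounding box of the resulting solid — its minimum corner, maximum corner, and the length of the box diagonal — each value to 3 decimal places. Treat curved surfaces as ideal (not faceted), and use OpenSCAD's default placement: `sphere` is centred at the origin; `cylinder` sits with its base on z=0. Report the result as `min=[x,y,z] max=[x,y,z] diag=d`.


min=[-17.900,-16.000,-18.000] max=[30.900,32.800,17.400] diag=77.563

A = translate([6.5, 8.4, -2]) sphere(r=16) → bbox [-9.5,-7.6,-18] .. [22.5,24.4,14]
B = cylinder(h=3.4, r=8.4) → bbox [-8.4,-8.4,0] .. [8.4,8.4,3.4]
lo = A.lo+B.lo = [-9.5-8.4, -7.6-8.4, -18+0] = [-17.900,-16.000,-18.000]
hi = A.hi+B.hi = [22.5+8.4, 24.4+8.4, 14+3.4] = [30.900,32.800,17.400]
diag = √(48.8²+48.8²+35.4²) = √6016.04 = 77.563


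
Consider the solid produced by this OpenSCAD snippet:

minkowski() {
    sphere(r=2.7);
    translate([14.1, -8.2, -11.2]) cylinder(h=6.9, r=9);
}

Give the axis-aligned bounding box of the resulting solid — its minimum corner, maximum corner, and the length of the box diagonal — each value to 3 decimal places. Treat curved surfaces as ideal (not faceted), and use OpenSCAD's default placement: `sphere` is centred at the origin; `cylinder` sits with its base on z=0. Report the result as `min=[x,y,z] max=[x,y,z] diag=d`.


A = translate([14.1, -8.2, -11.2]) cylinder(h=6.9, r=9) → bbox [5.1,-17.2,-11.2] .. [23.1,0.8,-4.3]
B = sphere(r=2.7) → bbox [-2.7,-2.7,-2.7] .. [2.7,2.7,2.7]
lo = A.lo+B.lo = [5.1-2.7, -17.2-2.7, -11.2-2.7] = [2.400,-19.900,-13.900]
hi = A.hi+B.hi = [23.1+2.7, 0.8+2.7, -4.3+2.7] = [25.800,3.500,-1.600]
diag = √(23.4²+23.4²+12.3²) = √1246.41 = 35.305

min=[2.400,-19.900,-13.900] max=[25.800,3.500,-1.600] diag=35.305


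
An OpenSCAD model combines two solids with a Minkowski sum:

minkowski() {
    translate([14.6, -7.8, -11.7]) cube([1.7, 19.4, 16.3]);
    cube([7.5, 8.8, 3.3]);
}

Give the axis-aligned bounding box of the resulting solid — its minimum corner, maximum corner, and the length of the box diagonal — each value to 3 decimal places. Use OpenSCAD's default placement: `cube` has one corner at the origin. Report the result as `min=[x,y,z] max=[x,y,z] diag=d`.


A = translate([14.6, -7.8, -11.7]) cube([1.7, 19.4, 16.3]) → bbox [14.6,-7.8,-11.7] .. [16.3,11.6,4.6]
B = cube([7.5, 8.8, 3.3]) → bbox [0,0,0] .. [7.5,8.8,3.3]
lo = A.lo+B.lo = [14.6+0, -7.8+0, -11.7+0] = [14.600,-7.800,-11.700]
hi = A.hi+B.hi = [16.3+7.5, 11.6+8.8, 4.6+3.3] = [23.800,20.400,7.900]
diag = √(9.2²+28.2²+19.6²) = √1264.04 = 35.553

min=[14.600,-7.800,-11.700] max=[23.800,20.400,7.900] diag=35.553


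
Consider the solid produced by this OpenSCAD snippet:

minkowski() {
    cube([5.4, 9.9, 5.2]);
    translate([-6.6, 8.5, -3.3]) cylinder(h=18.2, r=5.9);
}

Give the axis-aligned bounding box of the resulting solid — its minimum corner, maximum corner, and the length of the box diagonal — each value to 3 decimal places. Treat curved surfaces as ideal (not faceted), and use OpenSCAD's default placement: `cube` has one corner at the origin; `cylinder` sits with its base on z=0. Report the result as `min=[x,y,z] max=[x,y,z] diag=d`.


A = translate([-6.6, 8.5, -3.3]) cylinder(h=18.2, r=5.9) → bbox [-12.5,2.6,-3.3] .. [-0.7,14.4,14.9]
B = cube([5.4, 9.9, 5.2]) → bbox [0,0,0] .. [5.4,9.9,5.2]
lo = A.lo+B.lo = [-12.5+0, 2.6+0, -3.3+0] = [-12.500,2.600,-3.300]
hi = A.hi+B.hi = [-0.7+5.4, 14.4+9.9, 14.9+5.2] = [4.700,24.300,20.100]
diag = √(17.2²+21.7²+23.4²) = √1314.29 = 36.253

min=[-12.500,2.600,-3.300] max=[4.700,24.300,20.100] diag=36.253


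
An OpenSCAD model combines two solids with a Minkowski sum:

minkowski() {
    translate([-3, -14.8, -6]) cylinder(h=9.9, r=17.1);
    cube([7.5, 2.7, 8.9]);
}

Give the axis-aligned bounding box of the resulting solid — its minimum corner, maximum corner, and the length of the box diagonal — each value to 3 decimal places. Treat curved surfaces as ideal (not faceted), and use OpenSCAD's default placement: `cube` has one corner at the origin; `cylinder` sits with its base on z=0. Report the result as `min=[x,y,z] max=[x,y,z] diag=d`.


A = translate([-3, -14.8, -6]) cylinder(h=9.9, r=17.1) → bbox [-20.1,-31.9,-6] .. [14.1,2.3,3.9]
B = cube([7.5, 2.7, 8.9]) → bbox [0,0,0] .. [7.5,2.7,8.9]
lo = A.lo+B.lo = [-20.1+0, -31.9+0, -6+0] = [-20.100,-31.900,-6.000]
hi = A.hi+B.hi = [14.1+7.5, 2.3+2.7, 3.9+8.9] = [21.600,5.000,12.800]
diag = √(41.7²+36.9²+18.8²) = √3453.94 = 58.770

min=[-20.100,-31.900,-6.000] max=[21.600,5.000,12.800] diag=58.770


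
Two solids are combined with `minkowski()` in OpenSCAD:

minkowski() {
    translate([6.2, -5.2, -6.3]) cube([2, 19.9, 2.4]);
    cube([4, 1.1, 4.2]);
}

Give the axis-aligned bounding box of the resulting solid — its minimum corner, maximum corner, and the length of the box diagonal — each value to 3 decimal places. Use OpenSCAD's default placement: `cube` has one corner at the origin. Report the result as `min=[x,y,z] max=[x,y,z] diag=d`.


min=[6.200,-5.200,-6.300] max=[12.200,15.800,0.300] diag=22.816

A = translate([6.2, -5.2, -6.3]) cube([2, 19.9, 2.4]) → bbox [6.2,-5.2,-6.3] .. [8.2,14.7,-3.9]
B = cube([4, 1.1, 4.2]) → bbox [0,0,0] .. [4,1.1,4.2]
lo = A.lo+B.lo = [6.2+0, -5.2+0, -6.3+0] = [6.200,-5.200,-6.300]
hi = A.hi+B.hi = [8.2+4, 14.7+1.1, -3.9+4.2] = [12.200,15.800,0.300]
diag = √(6²+21²+6.6²) = √520.56 = 22.816


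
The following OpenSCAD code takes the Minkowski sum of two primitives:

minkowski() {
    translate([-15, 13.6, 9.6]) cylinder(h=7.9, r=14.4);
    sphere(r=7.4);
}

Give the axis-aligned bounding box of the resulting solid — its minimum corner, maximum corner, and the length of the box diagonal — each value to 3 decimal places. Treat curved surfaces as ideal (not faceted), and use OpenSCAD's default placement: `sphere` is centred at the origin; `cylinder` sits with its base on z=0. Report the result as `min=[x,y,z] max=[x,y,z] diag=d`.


A = translate([-15, 13.6, 9.6]) cylinder(h=7.9, r=14.4) → bbox [-29.4,-0.8,9.6] .. [-0.6,28,17.5]
B = sphere(r=7.4) → bbox [-7.4,-7.4,-7.4] .. [7.4,7.4,7.4]
lo = A.lo+B.lo = [-29.4-7.4, -0.8-7.4, 9.6-7.4] = [-36.800,-8.200,2.200]
hi = A.hi+B.hi = [-0.6+7.4, 28+7.4, 17.5+7.4] = [6.800,35.400,24.900]
diag = √(43.6²+43.6²+22.7²) = √4317.21 = 65.705

min=[-36.800,-8.200,2.200] max=[6.800,35.400,24.900] diag=65.705


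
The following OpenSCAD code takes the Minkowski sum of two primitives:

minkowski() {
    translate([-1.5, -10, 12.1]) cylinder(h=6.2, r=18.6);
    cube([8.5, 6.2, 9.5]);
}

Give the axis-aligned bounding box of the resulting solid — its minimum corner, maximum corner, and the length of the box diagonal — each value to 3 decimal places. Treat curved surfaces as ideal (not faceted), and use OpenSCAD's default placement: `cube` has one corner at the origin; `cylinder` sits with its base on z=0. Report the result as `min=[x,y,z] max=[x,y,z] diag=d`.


min=[-20.100,-28.600,12.100] max=[25.600,14.800,27.800] diag=64.950

A = translate([-1.5, -10, 12.1]) cylinder(h=6.2, r=18.6) → bbox [-20.1,-28.6,12.1] .. [17.1,8.6,18.3]
B = cube([8.5, 6.2, 9.5]) → bbox [0,0,0] .. [8.5,6.2,9.5]
lo = A.lo+B.lo = [-20.1+0, -28.6+0, 12.1+0] = [-20.100,-28.600,12.100]
hi = A.hi+B.hi = [17.1+8.5, 8.6+6.2, 18.3+9.5] = [25.600,14.800,27.800]
diag = √(45.7²+43.4²+15.7²) = √4218.54 = 64.950


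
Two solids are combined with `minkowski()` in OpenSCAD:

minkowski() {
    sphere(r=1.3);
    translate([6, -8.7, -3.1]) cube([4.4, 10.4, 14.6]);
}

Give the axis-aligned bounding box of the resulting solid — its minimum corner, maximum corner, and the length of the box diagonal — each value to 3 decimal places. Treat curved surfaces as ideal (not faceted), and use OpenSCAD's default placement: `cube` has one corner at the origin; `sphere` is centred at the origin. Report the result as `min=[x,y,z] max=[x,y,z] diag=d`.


min=[4.700,-10.000,-4.400] max=[11.700,3.000,12.800] diag=22.668

A = translate([6, -8.7, -3.1]) cube([4.4, 10.4, 14.6]) → bbox [6,-8.7,-3.1] .. [10.4,1.7,11.5]
B = sphere(r=1.3) → bbox [-1.3,-1.3,-1.3] .. [1.3,1.3,1.3]
lo = A.lo+B.lo = [6-1.3, -8.7-1.3, -3.1-1.3] = [4.700,-10.000,-4.400]
hi = A.hi+B.hi = [10.4+1.3, 1.7+1.3, 11.5+1.3] = [11.700,3.000,12.800]
diag = √(7²+13²+17.2²) = √513.84 = 22.668


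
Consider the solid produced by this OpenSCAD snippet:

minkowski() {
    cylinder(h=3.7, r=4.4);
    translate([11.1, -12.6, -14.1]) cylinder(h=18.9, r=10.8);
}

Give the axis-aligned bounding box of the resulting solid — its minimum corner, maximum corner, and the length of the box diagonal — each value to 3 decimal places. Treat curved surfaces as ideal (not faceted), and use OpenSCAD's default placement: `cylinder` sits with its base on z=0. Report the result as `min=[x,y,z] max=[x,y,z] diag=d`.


min=[-4.100,-27.800,-14.100] max=[26.300,2.600,8.500] diag=48.570

A = translate([11.1, -12.6, -14.1]) cylinder(h=18.9, r=10.8) → bbox [0.3,-23.4,-14.1] .. [21.9,-1.8,4.8]
B = cylinder(h=3.7, r=4.4) → bbox [-4.4,-4.4,0] .. [4.4,4.4,3.7]
lo = A.lo+B.lo = [0.3-4.4, -23.4-4.4, -14.1+0] = [-4.100,-27.800,-14.100]
hi = A.hi+B.hi = [21.9+4.4, -1.8+4.4, 4.8+3.7] = [26.300,2.600,8.500]
diag = √(30.4²+30.4²+22.6²) = √2359.08 = 48.570


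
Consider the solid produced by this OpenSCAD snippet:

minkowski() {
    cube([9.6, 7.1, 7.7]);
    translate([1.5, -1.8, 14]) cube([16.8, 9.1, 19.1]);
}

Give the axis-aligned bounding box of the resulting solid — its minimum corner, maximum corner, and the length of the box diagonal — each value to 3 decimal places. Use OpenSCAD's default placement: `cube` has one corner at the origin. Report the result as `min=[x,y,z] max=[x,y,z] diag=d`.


A = translate([1.5, -1.8, 14]) cube([16.8, 9.1, 19.1]) → bbox [1.5,-1.8,14] .. [18.3,7.3,33.1]
B = cube([9.6, 7.1, 7.7]) → bbox [0,0,0] .. [9.6,7.1,7.7]
lo = A.lo+B.lo = [1.5+0, -1.8+0, 14+0] = [1.500,-1.800,14.000]
hi = A.hi+B.hi = [18.3+9.6, 7.3+7.1, 33.1+7.7] = [27.900,14.400,40.800]
diag = √(26.4²+16.2²+26.8²) = √1677.64 = 40.959

min=[1.500,-1.800,14.000] max=[27.900,14.400,40.800] diag=40.959


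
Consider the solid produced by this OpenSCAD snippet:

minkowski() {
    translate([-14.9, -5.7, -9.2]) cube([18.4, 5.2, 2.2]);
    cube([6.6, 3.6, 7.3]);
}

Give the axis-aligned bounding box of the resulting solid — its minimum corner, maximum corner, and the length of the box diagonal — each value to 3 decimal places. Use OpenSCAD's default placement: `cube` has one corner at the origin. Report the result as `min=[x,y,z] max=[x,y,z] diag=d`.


A = translate([-14.9, -5.7, -9.2]) cube([18.4, 5.2, 2.2]) → bbox [-14.9,-5.7,-9.2] .. [3.5,-0.5,-7]
B = cube([6.6, 3.6, 7.3]) → bbox [0,0,0] .. [6.6,3.6,7.3]
lo = A.lo+B.lo = [-14.9+0, -5.7+0, -9.2+0] = [-14.900,-5.700,-9.200]
hi = A.hi+B.hi = [3.5+6.6, -0.5+3.6, -7+7.3] = [10.100,3.100,0.300]
diag = √(25²+8.8²+9.5²) = √792.69 = 28.155

min=[-14.900,-5.700,-9.200] max=[10.100,3.100,0.300] diag=28.155


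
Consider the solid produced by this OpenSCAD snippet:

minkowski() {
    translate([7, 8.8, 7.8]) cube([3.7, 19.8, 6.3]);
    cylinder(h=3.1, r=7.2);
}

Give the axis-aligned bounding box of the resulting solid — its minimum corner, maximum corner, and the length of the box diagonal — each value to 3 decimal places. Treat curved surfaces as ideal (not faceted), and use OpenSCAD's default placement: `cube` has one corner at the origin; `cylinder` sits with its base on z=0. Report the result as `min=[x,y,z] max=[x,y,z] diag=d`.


min=[-0.200,1.600,7.800] max=[17.900,35.800,17.200] diag=39.820

A = translate([7, 8.8, 7.8]) cube([3.7, 19.8, 6.3]) → bbox [7,8.8,7.8] .. [10.7,28.6,14.1]
B = cylinder(h=3.1, r=7.2) → bbox [-7.2,-7.2,0] .. [7.2,7.2,3.1]
lo = A.lo+B.lo = [7-7.2, 8.8-7.2, 7.8+0] = [-0.200,1.600,7.800]
hi = A.hi+B.hi = [10.7+7.2, 28.6+7.2, 14.1+3.1] = [17.900,35.800,17.200]
diag = √(18.1²+34.2²+9.4²) = √1585.61 = 39.820


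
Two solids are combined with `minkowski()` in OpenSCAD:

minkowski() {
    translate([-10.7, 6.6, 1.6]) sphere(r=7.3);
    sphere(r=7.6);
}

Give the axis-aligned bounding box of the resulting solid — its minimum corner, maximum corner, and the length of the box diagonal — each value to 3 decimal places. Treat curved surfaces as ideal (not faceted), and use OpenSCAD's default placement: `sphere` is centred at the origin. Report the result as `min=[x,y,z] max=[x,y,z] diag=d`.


A = translate([-10.7, 6.6, 1.6]) sphere(r=7.3) → bbox [-18,-0.7,-5.7] .. [-3.4,13.9,8.9]
B = sphere(r=7.6) → bbox [-7.6,-7.6,-7.6] .. [7.6,7.6,7.6]
lo = A.lo+B.lo = [-18-7.6, -0.7-7.6, -5.7-7.6] = [-25.600,-8.300,-13.300]
hi = A.hi+B.hi = [-3.4+7.6, 13.9+7.6, 8.9+7.6] = [4.200,21.500,16.500]
diag = √(29.8²+29.8²+29.8²) = √2664.12 = 51.615

min=[-25.600,-8.300,-13.300] max=[4.200,21.500,16.500] diag=51.615


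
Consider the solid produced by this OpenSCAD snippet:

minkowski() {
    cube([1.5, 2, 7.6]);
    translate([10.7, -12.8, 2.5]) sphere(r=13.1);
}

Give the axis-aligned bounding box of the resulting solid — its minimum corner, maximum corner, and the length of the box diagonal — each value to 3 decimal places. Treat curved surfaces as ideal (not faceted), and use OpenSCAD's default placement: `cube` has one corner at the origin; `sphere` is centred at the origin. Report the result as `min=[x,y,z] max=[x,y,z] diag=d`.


min=[-2.400,-25.900,-10.600] max=[25.300,2.300,23.200] diag=52.009

A = translate([10.7, -12.8, 2.5]) sphere(r=13.1) → bbox [-2.4,-25.9,-10.6] .. [23.8,0.3,15.6]
B = cube([1.5, 2, 7.6]) → bbox [0,0,0] .. [1.5,2,7.6]
lo = A.lo+B.lo = [-2.4+0, -25.9+0, -10.6+0] = [-2.400,-25.900,-10.600]
hi = A.hi+B.hi = [23.8+1.5, 0.3+2, 15.6+7.6] = [25.300,2.300,23.200]
diag = √(27.7²+28.2²+33.8²) = √2704.97 = 52.009


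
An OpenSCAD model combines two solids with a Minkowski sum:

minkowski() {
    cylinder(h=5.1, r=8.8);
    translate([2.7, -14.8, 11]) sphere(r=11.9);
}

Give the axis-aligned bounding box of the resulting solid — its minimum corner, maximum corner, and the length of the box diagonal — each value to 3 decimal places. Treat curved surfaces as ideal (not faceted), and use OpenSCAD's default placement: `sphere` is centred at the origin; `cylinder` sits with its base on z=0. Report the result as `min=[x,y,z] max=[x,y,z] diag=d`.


min=[-18.000,-35.500,-0.900] max=[23.400,5.900,28.000] diag=65.293

A = translate([2.7, -14.8, 11]) sphere(r=11.9) → bbox [-9.2,-26.7,-0.9] .. [14.6,-2.9,22.9]
B = cylinder(h=5.1, r=8.8) → bbox [-8.8,-8.8,0] .. [8.8,8.8,5.1]
lo = A.lo+B.lo = [-9.2-8.8, -26.7-8.8, -0.9+0] = [-18.000,-35.500,-0.900]
hi = A.hi+B.hi = [14.6+8.8, -2.9+8.8, 22.9+5.1] = [23.400,5.900,28.000]
diag = √(41.4²+41.4²+28.9²) = √4263.13 = 65.293


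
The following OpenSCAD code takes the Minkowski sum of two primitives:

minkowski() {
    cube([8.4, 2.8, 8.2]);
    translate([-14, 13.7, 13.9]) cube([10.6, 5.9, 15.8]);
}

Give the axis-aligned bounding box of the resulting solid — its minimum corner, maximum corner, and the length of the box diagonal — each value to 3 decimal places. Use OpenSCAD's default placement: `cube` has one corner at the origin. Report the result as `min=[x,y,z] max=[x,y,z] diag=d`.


min=[-14.000,13.700,13.900] max=[5.000,22.400,37.900] diag=31.823

A = translate([-14, 13.7, 13.9]) cube([10.6, 5.9, 15.8]) → bbox [-14,13.7,13.9] .. [-3.4,19.6,29.7]
B = cube([8.4, 2.8, 8.2]) → bbox [0,0,0] .. [8.4,2.8,8.2]
lo = A.lo+B.lo = [-14+0, 13.7+0, 13.9+0] = [-14.000,13.700,13.900]
hi = A.hi+B.hi = [-3.4+8.4, 19.6+2.8, 29.7+8.2] = [5.000,22.400,37.900]
diag = √(19²+8.7²+24²) = √1012.69 = 31.823


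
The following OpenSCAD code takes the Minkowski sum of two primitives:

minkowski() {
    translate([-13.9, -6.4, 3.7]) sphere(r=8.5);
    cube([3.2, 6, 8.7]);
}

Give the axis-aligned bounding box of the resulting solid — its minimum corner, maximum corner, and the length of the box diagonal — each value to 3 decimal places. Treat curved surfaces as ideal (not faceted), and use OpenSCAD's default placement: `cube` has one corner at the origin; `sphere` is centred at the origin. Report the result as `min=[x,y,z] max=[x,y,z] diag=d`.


min=[-22.400,-14.900,-4.800] max=[-2.200,8.100,20.900] diag=39.969

A = translate([-13.9, -6.4, 3.7]) sphere(r=8.5) → bbox [-22.4,-14.9,-4.8] .. [-5.4,2.1,12.2]
B = cube([3.2, 6, 8.7]) → bbox [0,0,0] .. [3.2,6,8.7]
lo = A.lo+B.lo = [-22.4+0, -14.9+0, -4.8+0] = [-22.400,-14.900,-4.800]
hi = A.hi+B.hi = [-5.4+3.2, 2.1+6, 12.2+8.7] = [-2.200,8.100,20.900]
diag = √(20.2²+23²+25.7²) = √1597.53 = 39.969


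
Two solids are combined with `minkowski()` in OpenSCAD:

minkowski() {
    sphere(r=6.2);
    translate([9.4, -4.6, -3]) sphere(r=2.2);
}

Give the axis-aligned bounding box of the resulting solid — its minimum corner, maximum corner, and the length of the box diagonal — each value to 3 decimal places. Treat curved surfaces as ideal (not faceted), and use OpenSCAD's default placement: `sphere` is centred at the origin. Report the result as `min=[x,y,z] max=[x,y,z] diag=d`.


min=[1.000,-13.000,-11.400] max=[17.800,3.800,5.400] diag=29.098

A = translate([9.4, -4.6, -3]) sphere(r=2.2) → bbox [7.2,-6.8,-5.2] .. [11.6,-2.4,-0.8]
B = sphere(r=6.2) → bbox [-6.2,-6.2,-6.2] .. [6.2,6.2,6.2]
lo = A.lo+B.lo = [7.2-6.2, -6.8-6.2, -5.2-6.2] = [1.000,-13.000,-11.400]
hi = A.hi+B.hi = [11.6+6.2, -2.4+6.2, -0.8+6.2] = [17.800,3.800,5.400]
diag = √(16.8²+16.8²+16.8²) = √846.72 = 29.098


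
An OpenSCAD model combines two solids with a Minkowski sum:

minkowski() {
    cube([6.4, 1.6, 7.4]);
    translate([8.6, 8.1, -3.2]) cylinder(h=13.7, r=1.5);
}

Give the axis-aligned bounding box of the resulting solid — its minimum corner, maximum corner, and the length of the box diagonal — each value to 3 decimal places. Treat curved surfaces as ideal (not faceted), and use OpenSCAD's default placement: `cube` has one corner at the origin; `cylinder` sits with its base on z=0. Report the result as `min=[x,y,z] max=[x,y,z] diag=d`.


min=[7.100,6.600,-3.200] max=[16.500,11.200,17.900] diag=23.553

A = translate([8.6, 8.1, -3.2]) cylinder(h=13.7, r=1.5) → bbox [7.1,6.6,-3.2] .. [10.1,9.6,10.5]
B = cube([6.4, 1.6, 7.4]) → bbox [0,0,0] .. [6.4,1.6,7.4]
lo = A.lo+B.lo = [7.1+0, 6.6+0, -3.2+0] = [7.100,6.600,-3.200]
hi = A.hi+B.hi = [10.1+6.4, 9.6+1.6, 10.5+7.4] = [16.500,11.200,17.900]
diag = √(9.4²+4.6²+21.1²) = √554.73 = 23.553


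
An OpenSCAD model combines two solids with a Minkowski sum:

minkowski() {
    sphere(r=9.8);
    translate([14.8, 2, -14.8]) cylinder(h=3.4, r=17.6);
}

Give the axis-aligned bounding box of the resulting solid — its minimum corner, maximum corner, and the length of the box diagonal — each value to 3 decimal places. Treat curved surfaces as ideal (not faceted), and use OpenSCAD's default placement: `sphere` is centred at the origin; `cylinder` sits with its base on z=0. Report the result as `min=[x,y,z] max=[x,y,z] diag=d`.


min=[-12.600,-25.400,-24.600] max=[42.200,29.400,-1.600] diag=80.840

A = translate([14.8, 2, -14.8]) cylinder(h=3.4, r=17.6) → bbox [-2.8,-15.6,-14.8] .. [32.4,19.6,-11.4]
B = sphere(r=9.8) → bbox [-9.8,-9.8,-9.8] .. [9.8,9.8,9.8]
lo = A.lo+B.lo = [-2.8-9.8, -15.6-9.8, -14.8-9.8] = [-12.600,-25.400,-24.600]
hi = A.hi+B.hi = [32.4+9.8, 19.6+9.8, -11.4+9.8] = [42.200,29.400,-1.600]
diag = √(54.8²+54.8²+23²) = √6535.08 = 80.840


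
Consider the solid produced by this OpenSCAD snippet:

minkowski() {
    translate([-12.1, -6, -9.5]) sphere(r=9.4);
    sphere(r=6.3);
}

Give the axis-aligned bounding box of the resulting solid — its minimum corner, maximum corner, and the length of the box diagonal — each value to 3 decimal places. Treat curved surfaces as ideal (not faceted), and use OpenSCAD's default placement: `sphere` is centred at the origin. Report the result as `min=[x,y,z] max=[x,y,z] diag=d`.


min=[-27.800,-21.700,-25.200] max=[3.600,9.700,6.200] diag=54.386

A = translate([-12.1, -6, -9.5]) sphere(r=9.4) → bbox [-21.5,-15.4,-18.9] .. [-2.7,3.4,-0.1]
B = sphere(r=6.3) → bbox [-6.3,-6.3,-6.3] .. [6.3,6.3,6.3]
lo = A.lo+B.lo = [-21.5-6.3, -15.4-6.3, -18.9-6.3] = [-27.800,-21.700,-25.200]
hi = A.hi+B.hi = [-2.7+6.3, 3.4+6.3, -0.1+6.3] = [3.600,9.700,6.200]
diag = √(31.4²+31.4²+31.4²) = √2957.88 = 54.386


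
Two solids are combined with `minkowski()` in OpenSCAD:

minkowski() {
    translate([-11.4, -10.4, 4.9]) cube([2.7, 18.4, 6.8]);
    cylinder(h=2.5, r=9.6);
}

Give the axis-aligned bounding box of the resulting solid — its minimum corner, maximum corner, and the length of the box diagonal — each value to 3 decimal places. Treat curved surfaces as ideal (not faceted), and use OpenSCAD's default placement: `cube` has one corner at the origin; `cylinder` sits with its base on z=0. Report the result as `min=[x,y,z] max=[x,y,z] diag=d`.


min=[-21.000,-20.000,4.900] max=[0.900,17.600,14.200] diag=44.496

A = translate([-11.4, -10.4, 4.9]) cube([2.7, 18.4, 6.8]) → bbox [-11.4,-10.4,4.9] .. [-8.7,8,11.7]
B = cylinder(h=2.5, r=9.6) → bbox [-9.6,-9.6,0] .. [9.6,9.6,2.5]
lo = A.lo+B.lo = [-11.4-9.6, -10.4-9.6, 4.9+0] = [-21.000,-20.000,4.900]
hi = A.hi+B.hi = [-8.7+9.6, 8+9.6, 11.7+2.5] = [0.900,17.600,14.200]
diag = √(21.9²+37.6²+9.3²) = √1979.86 = 44.496


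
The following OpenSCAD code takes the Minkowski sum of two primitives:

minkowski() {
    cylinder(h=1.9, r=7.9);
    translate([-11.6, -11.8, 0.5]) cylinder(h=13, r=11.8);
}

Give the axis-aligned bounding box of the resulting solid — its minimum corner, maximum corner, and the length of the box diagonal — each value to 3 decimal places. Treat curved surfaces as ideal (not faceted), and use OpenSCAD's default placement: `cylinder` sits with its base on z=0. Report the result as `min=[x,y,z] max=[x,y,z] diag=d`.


min=[-31.300,-31.500,0.500] max=[8.100,7.900,15.400] diag=57.678

A = translate([-11.6, -11.8, 0.5]) cylinder(h=13, r=11.8) → bbox [-23.4,-23.6,0.5] .. [0.2,0,13.5]
B = cylinder(h=1.9, r=7.9) → bbox [-7.9,-7.9,0] .. [7.9,7.9,1.9]
lo = A.lo+B.lo = [-23.4-7.9, -23.6-7.9, 0.5+0] = [-31.300,-31.500,0.500]
hi = A.hi+B.hi = [0.2+7.9, 0+7.9, 13.5+1.9] = [8.100,7.900,15.400]
diag = √(39.4²+39.4²+14.9²) = √3326.73 = 57.678


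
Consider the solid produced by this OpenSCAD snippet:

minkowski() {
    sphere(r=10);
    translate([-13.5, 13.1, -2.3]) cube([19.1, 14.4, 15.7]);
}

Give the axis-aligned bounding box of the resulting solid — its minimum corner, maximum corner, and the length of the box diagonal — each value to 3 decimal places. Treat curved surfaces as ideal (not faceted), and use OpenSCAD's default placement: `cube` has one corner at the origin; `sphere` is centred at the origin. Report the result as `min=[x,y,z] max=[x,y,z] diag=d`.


A = translate([-13.5, 13.1, -2.3]) cube([19.1, 14.4, 15.7]) → bbox [-13.5,13.1,-2.3] .. [5.6,27.5,13.4]
B = sphere(r=10) → bbox [-10,-10,-10] .. [10,10,10]
lo = A.lo+B.lo = [-13.5-10, 13.1-10, -2.3-10] = [-23.500,3.100,-12.300]
hi = A.hi+B.hi = [5.6+10, 27.5+10, 13.4+10] = [15.600,37.500,23.400]
diag = √(39.1²+34.4²+35.7²) = √3986.66 = 63.140

min=[-23.500,3.100,-12.300] max=[15.600,37.500,23.400] diag=63.140


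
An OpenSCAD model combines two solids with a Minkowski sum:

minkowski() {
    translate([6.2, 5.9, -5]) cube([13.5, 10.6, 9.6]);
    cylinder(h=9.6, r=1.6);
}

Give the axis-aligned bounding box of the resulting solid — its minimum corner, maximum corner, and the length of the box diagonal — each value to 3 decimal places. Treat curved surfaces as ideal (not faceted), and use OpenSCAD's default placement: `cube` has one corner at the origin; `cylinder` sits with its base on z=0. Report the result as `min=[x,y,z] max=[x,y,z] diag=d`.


A = translate([6.2, 5.9, -5]) cube([13.5, 10.6, 9.6]) → bbox [6.2,5.9,-5] .. [19.7,16.5,4.6]
B = cylinder(h=9.6, r=1.6) → bbox [-1.6,-1.6,0] .. [1.6,1.6,9.6]
lo = A.lo+B.lo = [6.2-1.6, 5.9-1.6, -5+0] = [4.600,4.300,-5.000]
hi = A.hi+B.hi = [19.7+1.6, 16.5+1.6, 4.6+9.6] = [21.300,18.100,14.200]
diag = √(16.7²+13.8²+19.2²) = √837.97 = 28.948

min=[4.600,4.300,-5.000] max=[21.300,18.100,14.200] diag=28.948


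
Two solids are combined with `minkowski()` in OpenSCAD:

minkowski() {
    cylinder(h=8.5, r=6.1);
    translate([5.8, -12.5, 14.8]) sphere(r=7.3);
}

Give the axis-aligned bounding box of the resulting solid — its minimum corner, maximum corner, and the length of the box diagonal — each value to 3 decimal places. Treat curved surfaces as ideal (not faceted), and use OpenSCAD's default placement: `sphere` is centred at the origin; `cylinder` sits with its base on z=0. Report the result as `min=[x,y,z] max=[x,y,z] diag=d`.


min=[-7.600,-25.900,7.500] max=[19.200,0.900,30.600] diag=44.386

A = translate([5.8, -12.5, 14.8]) sphere(r=7.3) → bbox [-1.5,-19.8,7.5] .. [13.1,-5.2,22.1]
B = cylinder(h=8.5, r=6.1) → bbox [-6.1,-6.1,0] .. [6.1,6.1,8.5]
lo = A.lo+B.lo = [-1.5-6.1, -19.8-6.1, 7.5+0] = [-7.600,-25.900,7.500]
hi = A.hi+B.hi = [13.1+6.1, -5.2+6.1, 22.1+8.5] = [19.200,0.900,30.600]
diag = √(26.8²+26.8²+23.1²) = √1970.09 = 44.386


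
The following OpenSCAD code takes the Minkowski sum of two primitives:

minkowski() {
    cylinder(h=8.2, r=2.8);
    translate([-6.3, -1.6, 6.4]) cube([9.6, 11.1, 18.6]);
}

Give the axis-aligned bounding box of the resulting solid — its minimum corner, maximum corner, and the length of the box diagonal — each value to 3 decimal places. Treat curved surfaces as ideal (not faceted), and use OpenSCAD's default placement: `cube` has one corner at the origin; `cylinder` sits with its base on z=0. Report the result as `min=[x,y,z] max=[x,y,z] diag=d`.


min=[-9.100,-4.400,6.400] max=[6.100,12.300,33.200] diag=35.045

A = translate([-6.3, -1.6, 6.4]) cube([9.6, 11.1, 18.6]) → bbox [-6.3,-1.6,6.4] .. [3.3,9.5,25]
B = cylinder(h=8.2, r=2.8) → bbox [-2.8,-2.8,0] .. [2.8,2.8,8.2]
lo = A.lo+B.lo = [-6.3-2.8, -1.6-2.8, 6.4+0] = [-9.100,-4.400,6.400]
hi = A.hi+B.hi = [3.3+2.8, 9.5+2.8, 25+8.2] = [6.100,12.300,33.200]
diag = √(15.2²+16.7²+26.8²) = √1228.17 = 35.045


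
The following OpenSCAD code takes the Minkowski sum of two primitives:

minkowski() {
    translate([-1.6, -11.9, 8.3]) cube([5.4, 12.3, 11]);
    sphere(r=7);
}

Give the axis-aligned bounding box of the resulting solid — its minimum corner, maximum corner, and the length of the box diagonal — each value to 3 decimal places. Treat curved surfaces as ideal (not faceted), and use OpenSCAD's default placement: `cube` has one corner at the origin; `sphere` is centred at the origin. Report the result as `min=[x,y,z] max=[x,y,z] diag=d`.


A = translate([-1.6, -11.9, 8.3]) cube([5.4, 12.3, 11]) → bbox [-1.6,-11.9,8.3] .. [3.8,0.4,19.3]
B = sphere(r=7) → bbox [-7,-7,-7] .. [7,7,7]
lo = A.lo+B.lo = [-1.6-7, -11.9-7, 8.3-7] = [-8.600,-18.900,1.300]
hi = A.hi+B.hi = [3.8+7, 0.4+7, 19.3+7] = [10.800,7.400,26.300]
diag = √(19.4²+26.3²+25²) = √1693.05 = 41.147

min=[-8.600,-18.900,1.300] max=[10.800,7.400,26.300] diag=41.147


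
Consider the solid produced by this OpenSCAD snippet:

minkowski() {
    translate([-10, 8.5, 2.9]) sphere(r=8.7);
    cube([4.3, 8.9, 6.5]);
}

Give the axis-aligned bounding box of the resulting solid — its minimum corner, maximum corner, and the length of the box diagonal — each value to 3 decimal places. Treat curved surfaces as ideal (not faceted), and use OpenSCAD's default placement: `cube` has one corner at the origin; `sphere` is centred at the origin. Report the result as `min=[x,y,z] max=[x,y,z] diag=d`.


A = translate([-10, 8.5, 2.9]) sphere(r=8.7) → bbox [-18.7,-0.2,-5.8] .. [-1.3,17.2,11.6]
B = cube([4.3, 8.9, 6.5]) → bbox [0,0,0] .. [4.3,8.9,6.5]
lo = A.lo+B.lo = [-18.7+0, -0.2+0, -5.8+0] = [-18.700,-0.200,-5.800]
hi = A.hi+B.hi = [-1.3+4.3, 17.2+8.9, 11.6+6.5] = [3.000,26.100,18.100]
diag = √(21.7²+26.3²+23.9²) = √1733.79 = 41.639

min=[-18.700,-0.200,-5.800] max=[3.000,26.100,18.100] diag=41.639


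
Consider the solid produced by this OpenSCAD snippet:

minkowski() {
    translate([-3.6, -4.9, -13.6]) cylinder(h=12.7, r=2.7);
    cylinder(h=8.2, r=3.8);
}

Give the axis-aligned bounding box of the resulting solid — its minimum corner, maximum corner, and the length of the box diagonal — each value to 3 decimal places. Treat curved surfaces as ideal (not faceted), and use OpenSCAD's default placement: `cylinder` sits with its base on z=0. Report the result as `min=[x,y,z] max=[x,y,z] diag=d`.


A = translate([-3.6, -4.9, -13.6]) cylinder(h=12.7, r=2.7) → bbox [-6.3,-7.6,-13.6] .. [-0.9,-2.2,-0.9]
B = cylinder(h=8.2, r=3.8) → bbox [-3.8,-3.8,0] .. [3.8,3.8,8.2]
lo = A.lo+B.lo = [-6.3-3.8, -7.6-3.8, -13.6+0] = [-10.100,-11.400,-13.600]
hi = A.hi+B.hi = [-0.9+3.8, -2.2+3.8, -0.9+8.2] = [2.900,1.600,7.300]
diag = √(13²+13²+20.9²) = √774.81 = 27.835

min=[-10.100,-11.400,-13.600] max=[2.900,1.600,7.300] diag=27.835


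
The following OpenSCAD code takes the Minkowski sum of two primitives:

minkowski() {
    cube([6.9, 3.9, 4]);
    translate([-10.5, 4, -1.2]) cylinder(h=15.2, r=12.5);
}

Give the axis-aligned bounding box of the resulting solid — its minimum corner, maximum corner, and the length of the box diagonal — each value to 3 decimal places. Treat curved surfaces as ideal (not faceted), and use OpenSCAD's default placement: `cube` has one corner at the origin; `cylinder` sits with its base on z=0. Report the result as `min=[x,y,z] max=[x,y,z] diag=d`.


A = translate([-10.5, 4, -1.2]) cylinder(h=15.2, r=12.5) → bbox [-23,-8.5,-1.2] .. [2,16.5,14]
B = cube([6.9, 3.9, 4]) → bbox [0,0,0] .. [6.9,3.9,4]
lo = A.lo+B.lo = [-23+0, -8.5+0, -1.2+0] = [-23.000,-8.500,-1.200]
hi = A.hi+B.hi = [2+6.9, 16.5+3.9, 14+4] = [8.900,20.400,18.000]
diag = √(31.9²+28.9²+19.2²) = √2221.46 = 47.132

min=[-23.000,-8.500,-1.200] max=[8.900,20.400,18.000] diag=47.132


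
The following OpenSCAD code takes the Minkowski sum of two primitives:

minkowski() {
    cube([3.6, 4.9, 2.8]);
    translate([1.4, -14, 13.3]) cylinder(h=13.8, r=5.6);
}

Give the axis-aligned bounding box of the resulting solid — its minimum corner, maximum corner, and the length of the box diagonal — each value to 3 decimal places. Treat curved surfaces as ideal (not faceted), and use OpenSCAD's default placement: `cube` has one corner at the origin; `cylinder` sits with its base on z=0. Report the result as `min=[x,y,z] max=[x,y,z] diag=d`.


A = translate([1.4, -14, 13.3]) cylinder(h=13.8, r=5.6) → bbox [-4.2,-19.6,13.3] .. [7,-8.4,27.1]
B = cube([3.6, 4.9, 2.8]) → bbox [0,0,0] .. [3.6,4.9,2.8]
lo = A.lo+B.lo = [-4.2+0, -19.6+0, 13.3+0] = [-4.200,-19.600,13.300]
hi = A.hi+B.hi = [7+3.6, -8.4+4.9, 27.1+2.8] = [10.600,-3.500,29.900]
diag = √(14.8²+16.1²+16.6²) = √753.81 = 27.456

min=[-4.200,-19.600,13.300] max=[10.600,-3.500,29.900] diag=27.456


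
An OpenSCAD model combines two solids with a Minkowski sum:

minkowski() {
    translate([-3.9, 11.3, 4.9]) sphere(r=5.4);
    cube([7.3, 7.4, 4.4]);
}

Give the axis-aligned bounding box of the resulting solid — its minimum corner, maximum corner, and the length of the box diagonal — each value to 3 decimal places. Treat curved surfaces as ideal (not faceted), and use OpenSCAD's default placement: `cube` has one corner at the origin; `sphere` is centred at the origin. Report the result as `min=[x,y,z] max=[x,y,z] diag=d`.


min=[-9.300,5.900,-0.500] max=[8.800,24.100,14.700] diag=29.831

A = translate([-3.9, 11.3, 4.9]) sphere(r=5.4) → bbox [-9.3,5.9,-0.5] .. [1.5,16.7,10.3]
B = cube([7.3, 7.4, 4.4]) → bbox [0,0,0] .. [7.3,7.4,4.4]
lo = A.lo+B.lo = [-9.3+0, 5.9+0, -0.5+0] = [-9.300,5.900,-0.500]
hi = A.hi+B.hi = [1.5+7.3, 16.7+7.4, 10.3+4.4] = [8.800,24.100,14.700]
diag = √(18.1²+18.2²+15.2²) = √889.89 = 29.831


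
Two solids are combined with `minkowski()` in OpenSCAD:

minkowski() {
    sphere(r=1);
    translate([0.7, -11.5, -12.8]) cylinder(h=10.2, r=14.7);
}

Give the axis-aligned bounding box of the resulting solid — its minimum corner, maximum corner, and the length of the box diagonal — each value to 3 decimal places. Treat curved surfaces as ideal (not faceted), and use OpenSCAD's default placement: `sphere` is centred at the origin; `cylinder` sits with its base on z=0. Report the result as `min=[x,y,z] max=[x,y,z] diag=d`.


A = translate([0.7, -11.5, -12.8]) cylinder(h=10.2, r=14.7) → bbox [-14,-26.2,-12.8] .. [15.4,3.2,-2.6]
B = sphere(r=1) → bbox [-1,-1,-1] .. [1,1,1]
lo = A.lo+B.lo = [-14-1, -26.2-1, -12.8-1] = [-15.000,-27.200,-13.800]
hi = A.hi+B.hi = [15.4+1, 3.2+1, -2.6+1] = [16.400,4.200,-1.600]
diag = √(31.4²+31.4²+12.2²) = √2120.76 = 46.052

min=[-15.000,-27.200,-13.800] max=[16.400,4.200,-1.600] diag=46.052


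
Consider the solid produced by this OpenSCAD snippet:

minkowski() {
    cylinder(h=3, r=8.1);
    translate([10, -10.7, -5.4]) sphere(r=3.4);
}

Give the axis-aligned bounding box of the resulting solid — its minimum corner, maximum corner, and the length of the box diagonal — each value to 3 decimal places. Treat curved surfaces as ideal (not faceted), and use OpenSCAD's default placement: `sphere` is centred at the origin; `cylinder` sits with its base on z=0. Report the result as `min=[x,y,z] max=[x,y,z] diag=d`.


A = translate([10, -10.7, -5.4]) sphere(r=3.4) → bbox [6.6,-14.1,-8.8] .. [13.4,-7.3,-2]
B = cylinder(h=3, r=8.1) → bbox [-8.1,-8.1,0] .. [8.1,8.1,3]
lo = A.lo+B.lo = [6.6-8.1, -14.1-8.1, -8.8+0] = [-1.500,-22.200,-8.800]
hi = A.hi+B.hi = [13.4+8.1, -7.3+8.1, -2+3] = [21.500,0.800,1.000]
diag = √(23²+23²+9.8²) = √1154.04 = 33.971

min=[-1.500,-22.200,-8.800] max=[21.500,0.800,1.000] diag=33.971


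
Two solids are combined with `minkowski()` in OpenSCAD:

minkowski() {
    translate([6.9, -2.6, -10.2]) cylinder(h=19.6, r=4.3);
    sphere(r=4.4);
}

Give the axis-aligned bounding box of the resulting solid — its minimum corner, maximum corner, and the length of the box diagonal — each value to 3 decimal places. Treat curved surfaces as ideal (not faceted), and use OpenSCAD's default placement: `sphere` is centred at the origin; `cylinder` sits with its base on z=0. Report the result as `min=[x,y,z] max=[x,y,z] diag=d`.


A = translate([6.9, -2.6, -10.2]) cylinder(h=19.6, r=4.3) → bbox [2.6,-6.9,-10.2] .. [11.2,1.7,9.4]
B = sphere(r=4.4) → bbox [-4.4,-4.4,-4.4] .. [4.4,4.4,4.4]
lo = A.lo+B.lo = [2.6-4.4, -6.9-4.4, -10.2-4.4] = [-1.800,-11.300,-14.600]
hi = A.hi+B.hi = [11.2+4.4, 1.7+4.4, 9.4+4.4] = [15.600,6.100,13.800]
diag = √(17.4²+17.4²+28.4²) = √1412.08 = 37.578

min=[-1.800,-11.300,-14.600] max=[15.600,6.100,13.800] diag=37.578
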